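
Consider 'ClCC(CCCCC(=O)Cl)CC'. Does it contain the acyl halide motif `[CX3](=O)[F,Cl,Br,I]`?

Yes

The pattern [CX3](=O)[F,Cl,Br,I] describes a carbonyl carbon bonded to a halogen — an acyl halide.
The molecule carries an acyl chloride (-C(=O)Cl), whose atoms satisfy every constraint of the query, so the pattern matches.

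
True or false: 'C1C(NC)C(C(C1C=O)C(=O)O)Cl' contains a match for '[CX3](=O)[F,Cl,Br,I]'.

The pattern [CX3](=O)[F,Cl,Br,I] describes a carbonyl carbon bonded to a halogen — an acyl halide.
The closest candidate here is a chloro substituent, but the Cl is not on a carbonyl carbon. No other fragment satisfies the full query, so there is no match.

False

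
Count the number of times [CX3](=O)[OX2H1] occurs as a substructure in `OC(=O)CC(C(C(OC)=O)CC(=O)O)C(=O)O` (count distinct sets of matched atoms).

3

[CX3](=O)[OX2H1] is the SMARTS for a carboxylic acid: an sp2 carbon double-bonded to O and single-bonded to an -OH oxygen.
The molecule carries 3 separate instances of a carboxylic acid group (-C(=O)OH) meeting every constraint; each maps to a distinct set of atoms, giving 3 matches.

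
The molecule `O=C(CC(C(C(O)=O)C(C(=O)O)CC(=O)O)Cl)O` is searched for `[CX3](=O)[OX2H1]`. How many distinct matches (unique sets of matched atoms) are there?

4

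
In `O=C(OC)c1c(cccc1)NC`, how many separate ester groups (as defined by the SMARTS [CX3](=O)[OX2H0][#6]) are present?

[CX3](=O)[OX2H0][#6] is the SMARTS for an ester: a carbonyl carbon bonded to an oxygen that is itself bonded to carbon (no H on that O).
Exactly one fragment in the molecule meets all constraints, giving 1 match.

1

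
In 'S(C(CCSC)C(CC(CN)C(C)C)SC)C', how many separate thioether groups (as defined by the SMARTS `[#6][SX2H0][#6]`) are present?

3

[#6][SX2H0][#6] is the SMARTS for a thioether: an aliphatic sulfur bridging two carbons with no H on the sulfur.
The molecule carries 3 separate instances of a methylthio ether (-SCH3) meeting every constraint; each maps to a distinct set of atoms, giving 3 matches.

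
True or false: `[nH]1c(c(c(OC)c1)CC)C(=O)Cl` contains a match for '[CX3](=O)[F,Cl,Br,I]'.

The pattern [CX3](=O)[F,Cl,Br,I] describes a carbonyl carbon bonded to a halogen — an acyl halide.
The molecule carries an acyl chloride (-C(=O)Cl), whose atoms satisfy every constraint of the query, so the pattern matches.

True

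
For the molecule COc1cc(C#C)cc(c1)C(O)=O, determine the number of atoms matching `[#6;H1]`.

4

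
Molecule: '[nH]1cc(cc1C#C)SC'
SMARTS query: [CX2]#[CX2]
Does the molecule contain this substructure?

Yes

The pattern [CX2]#[CX2] describes a carbon-carbon triple bond — an alkyne.
The molecule carries an ethynyl group (-C#CH), whose atoms satisfy every constraint of the query, so the pattern matches.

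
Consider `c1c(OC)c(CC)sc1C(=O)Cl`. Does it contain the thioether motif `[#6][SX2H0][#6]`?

The pattern [#6][SX2H0][#6] describes an aliphatic sulfur bridging two carbons with no H on the sulfur — a thioether.
The closest candidate here is a methoxy ether (-OCH3), but the bridging atom is O, not S. No other fragment satisfies the full query, so there is no match.

No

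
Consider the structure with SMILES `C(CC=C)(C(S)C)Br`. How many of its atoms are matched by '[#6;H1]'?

3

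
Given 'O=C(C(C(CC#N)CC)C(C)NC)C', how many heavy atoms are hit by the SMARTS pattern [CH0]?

Check the 14 heavy atoms by environment: 2× C (H2) → no; 3× C (H1) → no; 4× C (H3) → no; 2× C (H0) → match; 1× N (H0) → no; 1× O (H0) → no; 1× N (H1) → no.
That gives 2 matching atoms.

2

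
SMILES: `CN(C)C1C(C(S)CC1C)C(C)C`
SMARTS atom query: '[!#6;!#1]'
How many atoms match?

The query [!#6;!#1] means: not carbon and not hydrogen — any heteroatom.
Check the 13 heavy atoms by environment: 11× C → no; 1× N → match; 1× S → match.
Summing the matching environments: 1 + 1 = 2 matching atoms.

2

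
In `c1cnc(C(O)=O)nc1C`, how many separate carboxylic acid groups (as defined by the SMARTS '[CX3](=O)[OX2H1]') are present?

[CX3](=O)[OX2H1] is the SMARTS for a carboxylic acid: an sp2 carbon double-bonded to O and single-bonded to an -OH oxygen.
Exactly one fragment in the molecule meets all constraints, giving 1 match.

1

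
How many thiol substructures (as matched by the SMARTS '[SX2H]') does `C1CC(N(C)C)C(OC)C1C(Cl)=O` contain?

[SX2H] is the SMARTS for a thiol: an aliphatic sulfur with two connections, one being H.
No fragment in the molecule satisfies every constraint, giving 0 matches.

0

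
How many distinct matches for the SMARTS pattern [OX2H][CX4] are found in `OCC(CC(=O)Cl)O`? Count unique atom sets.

[OX2H][CX4] is the SMARTS for an aliphatic alcohol: a hydroxyl oxygen bound to an sp3 (X4) carbon.
The molecule carries 2 separate instances of a hydroxyl group (-OH) meeting every constraint; each maps to a distinct set of atoms, giving 2 matches.

2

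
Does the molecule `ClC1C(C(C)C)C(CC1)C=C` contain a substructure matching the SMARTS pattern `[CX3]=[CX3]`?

The pattern [CX3]=[CX3] describes a non-aromatic C=C double bond between two sp2 carbons — an alkene.
The molecule carries a vinyl group (-CH=CH2), whose atoms satisfy every constraint of the query, so the pattern matches.

Yes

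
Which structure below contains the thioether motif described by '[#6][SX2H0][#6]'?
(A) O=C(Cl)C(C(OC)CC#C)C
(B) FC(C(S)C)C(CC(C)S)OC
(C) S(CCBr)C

[#6][SX2H0][#6] describes an aliphatic sulfur bridging two carbons with no H on the sulfur (a thioether).
(A) has a methoxy ether (-OCH3) but the bridging atom is O, not S.
(B) has a thiol (-SH) but the sulfur has H1, not H0 bridging two carbons.
(C) contains a methylthio ether (-SCH3), which satisfies every atom and bond constraint.
So the answer is (C).

C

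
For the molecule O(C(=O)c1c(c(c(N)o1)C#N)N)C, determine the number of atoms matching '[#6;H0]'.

6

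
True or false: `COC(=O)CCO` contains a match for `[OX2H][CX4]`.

True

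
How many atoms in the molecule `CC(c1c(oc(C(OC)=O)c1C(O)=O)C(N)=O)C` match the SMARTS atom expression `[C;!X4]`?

3

Check the 18 heavy atoms by environment: 1× o (aromatic, X2) → no; 4× c (aromatic, X3) → no; 4× C (X4) → no; 3× C (X3) → match; 3× O (X1) → no; 2× O (X2) → no; 1× N (X3) → no.
That gives 3 matching atoms.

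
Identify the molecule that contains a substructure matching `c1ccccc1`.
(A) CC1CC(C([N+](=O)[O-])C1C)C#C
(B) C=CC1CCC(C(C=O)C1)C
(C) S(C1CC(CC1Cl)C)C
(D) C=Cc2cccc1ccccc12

D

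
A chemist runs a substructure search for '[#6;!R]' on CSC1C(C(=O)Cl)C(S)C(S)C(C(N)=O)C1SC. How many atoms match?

4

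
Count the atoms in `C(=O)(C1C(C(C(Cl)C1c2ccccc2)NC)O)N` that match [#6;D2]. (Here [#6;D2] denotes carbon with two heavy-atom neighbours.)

5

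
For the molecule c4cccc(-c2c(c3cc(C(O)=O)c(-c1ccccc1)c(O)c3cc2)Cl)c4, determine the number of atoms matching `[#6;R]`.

The query [#6;R] means: carbon that is part of a ring.
Check the 27 heavy atoms by environment: 22× c (aromatic, in 6-ring) → match; 3× O (acyclic) → no; 1× Cl (acyclic) → no; 1× C (acyclic) → no.
That gives 22 matching atoms.

22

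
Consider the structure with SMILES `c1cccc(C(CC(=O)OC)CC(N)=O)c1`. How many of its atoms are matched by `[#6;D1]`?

The query [#6;D1] means: carbon bonded to exactly one heavy atom.
Check the 16 heavy atoms by environment: 2× C (D2) → no; 3× C (D3) → no; 2× O (D1) → no; 1× O (D2) → no; 1× C (D1) → match; 1× N (D1) → no; 1× c (aromatic, D3) → no; 5× c (aromatic, D2) → no.
That gives 1 matching atom.

1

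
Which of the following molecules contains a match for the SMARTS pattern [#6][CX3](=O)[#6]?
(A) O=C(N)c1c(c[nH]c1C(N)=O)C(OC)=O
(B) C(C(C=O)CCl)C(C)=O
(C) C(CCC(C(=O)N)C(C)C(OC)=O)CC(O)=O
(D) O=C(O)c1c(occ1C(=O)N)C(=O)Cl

B

[#6][CX3](=O)[#6] describes a carbonyl carbon (no H) flanked by two carbons (a ketone).
(A) has a primary amide (-C(=O)NH2) but one neighbour of the carbonyl carbon is N, not C.
(B) contains an acetyl/ketone group (-C(=O)CH3), which satisfies every atom and bond constraint.
(C) has a primary amide (-C(=O)NH2) but one neighbour of the carbonyl carbon is N, not C.
(D) has a carboxylic acid group (-C(=O)OH) but one neighbour of the carbonyl carbon is O, not C.
So the answer is (B).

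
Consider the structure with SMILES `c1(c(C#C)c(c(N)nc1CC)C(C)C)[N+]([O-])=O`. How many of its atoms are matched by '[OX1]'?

2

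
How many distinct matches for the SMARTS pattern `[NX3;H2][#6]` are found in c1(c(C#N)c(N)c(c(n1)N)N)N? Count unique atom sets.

[NX3;H2][#6] is the SMARTS for a primary amine: a trivalent nitrogen with two H attached to carbon.
The molecule carries 4 separate instances of a primary amino group (-NH2) meeting every constraint; each maps to a distinct set of atoms, giving 4 matches.

4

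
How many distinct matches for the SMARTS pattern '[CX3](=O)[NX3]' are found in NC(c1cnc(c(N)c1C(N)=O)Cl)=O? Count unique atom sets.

2

[CX3](=O)[NX3] is the SMARTS for an amide: a carbonyl carbon bonded to a trivalent nitrogen.
The molecule carries 2 separate instances of a primary amide (-C(=O)NH2) meeting every constraint; each maps to a distinct set of atoms, giving 2 matches.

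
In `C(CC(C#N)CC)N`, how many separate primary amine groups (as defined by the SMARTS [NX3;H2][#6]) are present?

1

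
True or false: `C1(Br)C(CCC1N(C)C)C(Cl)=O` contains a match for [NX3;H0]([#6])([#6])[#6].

True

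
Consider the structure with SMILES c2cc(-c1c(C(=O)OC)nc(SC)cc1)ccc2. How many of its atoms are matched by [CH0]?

1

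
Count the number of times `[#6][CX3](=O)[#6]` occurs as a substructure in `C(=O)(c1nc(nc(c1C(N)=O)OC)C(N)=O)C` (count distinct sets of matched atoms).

1

[#6][CX3](=O)[#6] is the SMARTS for a ketone: a carbonyl carbon (no H) flanked by two carbons.
Exactly one fragment in the molecule meets all constraints, giving 1 match.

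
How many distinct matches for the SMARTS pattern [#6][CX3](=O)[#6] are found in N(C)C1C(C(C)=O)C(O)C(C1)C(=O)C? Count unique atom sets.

[#6][CX3](=O)[#6] is the SMARTS for a ketone: a carbonyl carbon (no H) flanked by two carbons.
The molecule carries 2 separate instances of an acetyl/ketone group (-C(=O)CH3) meeting every constraint; each maps to a distinct set of atoms, giving 2 matches.

2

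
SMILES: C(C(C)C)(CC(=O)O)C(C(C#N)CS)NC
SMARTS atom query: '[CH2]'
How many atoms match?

The query [CH2] means: aliphatic carbon with exactly two hydrogens.
Check the 16 heavy atoms by environment: 2× C (H2) → match; 4× C (H1) → no; 2× C (H0) → no; 1× N (H0) → no; 1× S (H1) → no; 1× O (H0) → no; 1× O (H1) → no; 3× C (H3) → no; 1× N (H1) → no.
That gives 2 matching atoms.

2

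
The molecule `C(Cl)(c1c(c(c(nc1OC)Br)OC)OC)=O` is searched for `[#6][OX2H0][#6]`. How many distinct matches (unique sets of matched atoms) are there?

[#6][OX2H0][#6] is the SMARTS for an ether: an aliphatic oxygen bridging two carbons with no H on the oxygen.
The molecule carries 3 separate instances of a methoxy ether (-OCH3) meeting every constraint; each maps to a distinct set of atoms, giving 3 matches.

3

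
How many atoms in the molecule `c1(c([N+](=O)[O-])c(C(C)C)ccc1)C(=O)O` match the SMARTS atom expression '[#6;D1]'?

2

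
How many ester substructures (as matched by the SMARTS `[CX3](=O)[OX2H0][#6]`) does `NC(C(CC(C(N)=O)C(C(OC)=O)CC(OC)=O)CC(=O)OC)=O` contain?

[CX3](=O)[OX2H0][#6] is the SMARTS for an ester: a carbonyl carbon bonded to an oxygen that is itself bonded to carbon (no H on that O).
The molecule carries 3 separate instances of a methyl-ester group (-C(=O)OCH3) meeting every constraint; each maps to a distinct set of atoms, giving 3 matches.

3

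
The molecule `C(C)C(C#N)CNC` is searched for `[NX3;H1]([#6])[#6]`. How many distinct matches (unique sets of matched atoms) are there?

[NX3;H1]([#6])[#6] is the SMARTS for a secondary amine: a trivalent nitrogen with one H, bonded to two carbons.
Exactly one fragment in the molecule meets all constraints, giving 1 match.

1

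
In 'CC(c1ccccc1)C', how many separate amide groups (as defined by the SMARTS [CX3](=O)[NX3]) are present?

[CX3](=O)[NX3] is the SMARTS for an amide: a carbonyl carbon bonded to a trivalent nitrogen.
No fragment in the molecule satisfies every constraint, giving 0 matches.

0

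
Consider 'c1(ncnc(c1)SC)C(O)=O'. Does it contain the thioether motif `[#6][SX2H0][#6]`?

Yes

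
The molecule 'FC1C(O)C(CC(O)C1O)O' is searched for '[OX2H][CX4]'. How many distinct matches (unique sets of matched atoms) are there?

4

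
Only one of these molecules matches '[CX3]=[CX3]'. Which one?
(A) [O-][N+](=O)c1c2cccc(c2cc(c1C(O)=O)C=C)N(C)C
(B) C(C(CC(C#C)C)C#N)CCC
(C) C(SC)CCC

A

[CX3]=[CX3] describes a non-aromatic C=C double bond between two sp2 carbons (an alkene).
(A) contains a vinyl group (-CH=CH2), which satisfies every atom and bond constraint.
(B) has an ethynyl group (-C#CH) but the C-C bond is a triple bond, not a double bond.
(C) has an ethyl group (-CH2CH3) but its C-C bond is a single bond between CX4 carbons, not CX3=CX3.
So the answer is (A).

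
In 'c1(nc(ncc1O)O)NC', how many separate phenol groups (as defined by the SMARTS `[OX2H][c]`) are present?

2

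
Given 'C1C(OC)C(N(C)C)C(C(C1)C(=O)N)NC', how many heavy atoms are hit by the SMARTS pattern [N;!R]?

3

The query [N;!R] means: aliphatic nitrogen not in a ring.
Check the 16 heavy atoms by environment: 6× C (in 6-ring) → no; 3× N (acyclic) → match; 5× C (acyclic) → no; 2× O (acyclic) → no.
That gives 3 matching atoms.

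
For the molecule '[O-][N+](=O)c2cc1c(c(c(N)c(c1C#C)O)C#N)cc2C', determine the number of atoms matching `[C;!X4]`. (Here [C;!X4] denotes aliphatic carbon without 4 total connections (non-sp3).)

3

Check the 20 heavy atoms by environment: 10× c (aromatic, X3) → no; 1× C (X4) → no; 3× C (X2) → match; 1× N (X3) → no; 1× O (X2) → no; 1× N (charge +1, X3) → no; 1× O (charge -1, X1) → no; 1× O (X1) → no; 1× N (X1) → no.
That gives 3 matching atoms.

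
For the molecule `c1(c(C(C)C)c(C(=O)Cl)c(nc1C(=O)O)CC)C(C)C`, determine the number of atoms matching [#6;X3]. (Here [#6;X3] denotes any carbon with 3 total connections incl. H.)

7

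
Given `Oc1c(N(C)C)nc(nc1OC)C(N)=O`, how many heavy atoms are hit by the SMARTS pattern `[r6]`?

The query [r6] means: r6 matches atoms in a six-membered ring.
Check the 15 heavy atoms by environment: 2× n (aromatic, in 6-ring) → match; 4× c (aromatic, in 6-ring) → match; 3× O (acyclic) → no; 4× C (acyclic) → no; 2× N (acyclic) → no.
Summing the matching environments: 2 + 4 = 6 matching atoms.

6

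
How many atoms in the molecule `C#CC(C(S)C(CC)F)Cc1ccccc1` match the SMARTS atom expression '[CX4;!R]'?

6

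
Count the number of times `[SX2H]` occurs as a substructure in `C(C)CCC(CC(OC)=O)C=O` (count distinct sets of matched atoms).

0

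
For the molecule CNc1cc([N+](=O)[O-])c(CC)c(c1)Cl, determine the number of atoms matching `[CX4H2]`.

Check the 14 heavy atoms by environment: 4× c (aromatic, H0, X3) → no; 2× c (aromatic, H1, X3) → no; 1× C (H2, X4) → match; 2× C (H3, X4) → no; 1× Cl (H0, X1) → no; 1× N (H1, X3) → no; 1× N (charge +1, H0, X3) → no; 1× O (charge -1, H0, X1) → no; 1× O (H0, X1) → no.
That gives 1 matching atom.

1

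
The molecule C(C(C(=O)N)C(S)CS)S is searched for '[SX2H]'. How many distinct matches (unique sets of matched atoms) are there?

3

[SX2H] is the SMARTS for a thiol: an aliphatic sulfur with two connections, one being H.
The molecule carries 3 separate instances of a thiol (-SH) meeting every constraint; each maps to a distinct set of atoms, giving 3 matches.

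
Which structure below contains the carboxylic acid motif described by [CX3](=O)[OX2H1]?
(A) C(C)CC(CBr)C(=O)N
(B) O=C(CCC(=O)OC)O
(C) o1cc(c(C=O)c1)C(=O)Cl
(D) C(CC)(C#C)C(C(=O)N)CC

B

[CX3](=O)[OX2H1] describes an sp2 carbon double-bonded to O and single-bonded to an -OH oxygen (a carboxylic acid).
(A) has a primary amide (-C(=O)NH2) but the carbonyl is bonded to N, not to an -OH oxygen.
(B) contains a carboxylic acid group (-C(=O)OH), which satisfies every atom and bond constraint.
(C) has an acyl chloride (-C(=O)Cl) but the carbonyl is bonded to Cl, not to an -OH oxygen.
(D) has a primary amide (-C(=O)NH2) but the carbonyl is bonded to N, not to an -OH oxygen.
So the answer is (B).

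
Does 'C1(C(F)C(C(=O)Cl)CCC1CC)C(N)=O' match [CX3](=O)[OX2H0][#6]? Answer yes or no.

No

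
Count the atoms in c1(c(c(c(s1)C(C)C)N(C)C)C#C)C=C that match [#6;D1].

6

The query [#6;D1] means: carbon bonded to exactly one heavy atom.
Check the 15 heavy atoms by environment: 1× s (aromatic, D2) → no; 4× c (aromatic, D3) → no; 1× N (D3) → no; 6× C (D1) → match; 1× C (D3) → no; 2× C (D2) → no.
That gives 6 matching atoms.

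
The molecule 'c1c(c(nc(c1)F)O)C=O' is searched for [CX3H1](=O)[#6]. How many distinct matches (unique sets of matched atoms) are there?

1

[CX3H1](=O)[#6] is the SMARTS for an aldehyde: an sp2 carbon with one H, double-bonded to O and single-bonded to carbon.
Exactly one fragment in the molecule meets all constraints, giving 1 match.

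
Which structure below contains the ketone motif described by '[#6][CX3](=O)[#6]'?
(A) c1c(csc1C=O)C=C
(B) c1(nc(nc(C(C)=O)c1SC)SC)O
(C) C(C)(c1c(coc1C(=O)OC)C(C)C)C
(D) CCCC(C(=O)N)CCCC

[#6][CX3](=O)[#6] describes a carbonyl carbon (no H) flanked by two carbons (a ketone).
(A) has an aldehyde (-CHO) but the carbonyl carbon has H1, so it is not flanked by two carbons.
(B) contains an acetyl/ketone group (-C(=O)CH3), which satisfies every atom and bond constraint.
(C) has a methyl-ester group (-C(=O)OCH3) but one neighbour of the carbonyl carbon is O, not C.
(D) has a primary amide (-C(=O)NH2) but one neighbour of the carbonyl carbon is N, not C.
So the answer is (B).

B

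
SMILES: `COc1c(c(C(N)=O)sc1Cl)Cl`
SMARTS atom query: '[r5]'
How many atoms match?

5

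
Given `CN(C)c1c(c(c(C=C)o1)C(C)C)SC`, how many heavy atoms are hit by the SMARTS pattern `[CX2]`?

The query [CX2] means: C with X2: aliphatic carbon with exactly 2 total connections.
Check the 15 heavy atoms by environment: 1× o (aromatic, X2) → no; 4× c (aromatic, X3) → no; 1× N (X3) → no; 6× C (X4) → no; 2× C (X3) → no; 1× S (X2) → no.
No environment satisfies the query, so 0 matching atoms.

0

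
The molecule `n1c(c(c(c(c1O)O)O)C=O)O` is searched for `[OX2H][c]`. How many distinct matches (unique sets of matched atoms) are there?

[OX2H][c] is the SMARTS for a phenol: a hydroxyl oxygen attached to an aromatic carbon.
The molecule carries 4 separate instances of a hydroxyl group (-OH) meeting every constraint; each maps to a distinct set of atoms, giving 4 matches.

4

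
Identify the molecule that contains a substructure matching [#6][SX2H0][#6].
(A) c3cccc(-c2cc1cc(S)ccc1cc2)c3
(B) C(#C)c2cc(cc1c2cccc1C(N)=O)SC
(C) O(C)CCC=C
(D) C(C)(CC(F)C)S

B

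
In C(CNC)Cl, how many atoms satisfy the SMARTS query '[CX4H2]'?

2

The query [CX4H2] means: sp3 carbon (X4) with exactly two hydrogens.
Check the 5 heavy atoms by environment: 2× C (H2, X4) → match; 1× N (H1, X3) → no; 1× C (H3, X4) → no; 1× Cl (H0, X1) → no.
That gives 2 matching atoms.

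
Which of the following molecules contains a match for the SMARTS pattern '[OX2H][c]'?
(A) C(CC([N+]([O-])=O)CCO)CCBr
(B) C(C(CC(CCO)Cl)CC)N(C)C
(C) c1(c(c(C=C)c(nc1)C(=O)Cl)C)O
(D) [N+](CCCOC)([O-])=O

[OX2H][c] describes a hydroxyl oxygen attached to an aromatic carbon (a phenol).
(A) has a hydroxyl group (-OH) but the -OH is on an aliphatic carbon, not an aromatic c.
(B) has a hydroxyl group (-OH) but the -OH is on an aliphatic carbon, not an aromatic c.
(C) contains a hydroxyl group (-OH), which satisfies every atom and bond constraint.
(D) has a methoxy ether (-OCH3) but the oxygen has H0, not H1.
So the answer is (C).

C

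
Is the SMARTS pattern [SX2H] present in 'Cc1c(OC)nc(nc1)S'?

Yes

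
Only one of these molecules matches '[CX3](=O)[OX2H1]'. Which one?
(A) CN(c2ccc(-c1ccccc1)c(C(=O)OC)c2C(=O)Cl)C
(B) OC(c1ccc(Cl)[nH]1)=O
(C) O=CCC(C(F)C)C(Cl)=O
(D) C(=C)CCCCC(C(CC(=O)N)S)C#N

B

[CX3](=O)[OX2H1] describes an sp2 carbon double-bonded to O and single-bonded to an -OH oxygen (a carboxylic acid).
(A) has an acyl chloride (-C(=O)Cl) but the carbonyl is bonded to Cl, not to an -OH oxygen.
(B) contains a carboxylic acid group (-C(=O)OH), which satisfies every atom and bond constraint.
(C) has an acyl chloride (-C(=O)Cl) but the carbonyl is bonded to Cl, not to an -OH oxygen.
(D) has a primary amide (-C(=O)NH2) but the carbonyl is bonded to N, not to an -OH oxygen.
So the answer is (B).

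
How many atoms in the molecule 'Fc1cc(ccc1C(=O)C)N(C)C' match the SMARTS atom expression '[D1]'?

The query [D1] means: atom with exactly one heavy-atom neighbour (degree 1).
Check the 13 heavy atoms by environment: 3× c (aromatic, D3) → no; 3× c (aromatic, D2) → no; 1× N (D3) → no; 3× C (D1) → match; 1× F (D1) → match; 1× C (D3) → no; 1× O (D1) → match.
Summing the matching environments: 3 + 1 + 1 = 5 matching atoms.

5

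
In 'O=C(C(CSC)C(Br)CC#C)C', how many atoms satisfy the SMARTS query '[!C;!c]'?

3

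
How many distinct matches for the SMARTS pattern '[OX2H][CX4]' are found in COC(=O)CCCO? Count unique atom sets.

1

[OX2H][CX4] is the SMARTS for an aliphatic alcohol: a hydroxyl oxygen bound to an sp3 (X4) carbon.
Exactly one fragment in the molecule meets all constraints, giving 1 match.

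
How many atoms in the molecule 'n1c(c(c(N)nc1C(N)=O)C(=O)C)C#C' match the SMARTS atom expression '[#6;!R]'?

5

The query [#6;!R] means: carbon not in any ring.
Check the 15 heavy atoms by environment: 2× n (aromatic, in 6-ring) → no; 4× c (aromatic, in 6-ring) → no; 5× C (acyclic) → match; 2× O (acyclic) → no; 2× N (acyclic) → no.
That gives 5 matching atoms.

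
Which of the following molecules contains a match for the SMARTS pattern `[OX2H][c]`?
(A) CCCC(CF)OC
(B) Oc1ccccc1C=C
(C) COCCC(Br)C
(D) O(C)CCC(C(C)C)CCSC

B

[OX2H][c] describes a hydroxyl oxygen attached to an aromatic carbon (a phenol).
(A) has a methoxy ether (-OCH3) but the oxygen has H0, not H1.
(B) contains a hydroxyl group (-OH), which satisfies every atom and bond constraint.
(C) has a methoxy ether (-OCH3) but the oxygen has H0, not H1.
(D) has a methoxy ether (-OCH3) but the oxygen has H0, not H1.
So the answer is (B).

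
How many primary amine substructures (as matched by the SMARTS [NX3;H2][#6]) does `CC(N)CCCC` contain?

1

[NX3;H2][#6] is the SMARTS for a primary amine: a trivalent nitrogen with two H attached to carbon.
Exactly one fragment in the molecule meets all constraints, giving 1 match.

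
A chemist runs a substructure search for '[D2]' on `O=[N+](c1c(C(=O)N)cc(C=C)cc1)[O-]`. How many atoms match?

4

The query [D2] means: atom with exactly two heavy-atom neighbours.
Check the 14 heavy atoms by environment: 3× c (aromatic, D2) → match; 3× c (aromatic, D3) → no; 1× C (D3) → no; 2× O (D1) → no; 1× N (D1) → no; 1× C (D2) → match; 1× C (D1) → no; 1× N (charge +1, D3) → no; 1× O (charge -1, D1) → no.
Summing the matching environments: 3 + 1 = 4 matching atoms.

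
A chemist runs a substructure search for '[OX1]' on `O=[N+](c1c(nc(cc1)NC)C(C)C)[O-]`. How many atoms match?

2

The query [OX1] means: aliphatic oxygen with one total connection — typically a carbonyl =O or an oxide.
Check the 14 heavy atoms by environment: 1× n (aromatic, X2) → no; 5× c (aromatic, X3) → no; 1× N (charge +1, X3) → no; 1× O (charge -1, X1) → match; 1× O (X1) → match; 1× N (X3) → no; 4× C (X4) → no.
Summing the matching environments: 1 + 1 = 2 matching atoms.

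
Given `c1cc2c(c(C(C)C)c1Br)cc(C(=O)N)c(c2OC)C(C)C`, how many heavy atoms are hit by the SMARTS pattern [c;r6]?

10

The query [c;r6] means: aromatic carbon that belongs to a six-membered ring.
Check the 22 heavy atoms by environment: 10× c (aromatic, in 6-ring) → match; 1× Br (acyclic) → no; 8× C (acyclic) → no; 2× O (acyclic) → no; 1× N (acyclic) → no.
That gives 10 matching atoms.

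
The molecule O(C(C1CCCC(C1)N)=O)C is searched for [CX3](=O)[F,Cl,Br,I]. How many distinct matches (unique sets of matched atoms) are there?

0

[CX3](=O)[F,Cl,Br,I] is the SMARTS for an acyl halide: a carbonyl carbon bonded to a halogen.
The molecule has a methyl-ester group (-C(=O)OCH3), but the carbonyl is bonded to -O-C, not to a halogen; nothing else fits, so there are 0 matches.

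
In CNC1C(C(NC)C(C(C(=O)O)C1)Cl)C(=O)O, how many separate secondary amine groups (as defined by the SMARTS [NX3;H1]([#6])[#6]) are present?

[NX3;H1]([#6])[#6] is the SMARTS for a secondary amine: a trivalent nitrogen with one H, bonded to two carbons.
The molecule carries 2 separate instances of an N-methylamino group (-NHCH3) meeting every constraint; each maps to a distinct set of atoms, giving 2 matches.

2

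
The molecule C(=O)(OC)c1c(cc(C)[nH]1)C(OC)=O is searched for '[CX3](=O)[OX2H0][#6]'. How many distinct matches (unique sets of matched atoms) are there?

2

[CX3](=O)[OX2H0][#6] is the SMARTS for an ester: a carbonyl carbon bonded to an oxygen that is itself bonded to carbon (no H on that O).
The molecule carries 2 separate instances of a methyl-ester group (-C(=O)OCH3) meeting every constraint; each maps to a distinct set of atoms, giving 2 matches.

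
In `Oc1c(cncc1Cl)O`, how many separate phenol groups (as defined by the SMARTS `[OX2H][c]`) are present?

[OX2H][c] is the SMARTS for a phenol: a hydroxyl oxygen attached to an aromatic carbon.
The molecule carries 2 separate instances of a hydroxyl group (-OH) meeting every constraint; each maps to a distinct set of atoms, giving 2 matches.

2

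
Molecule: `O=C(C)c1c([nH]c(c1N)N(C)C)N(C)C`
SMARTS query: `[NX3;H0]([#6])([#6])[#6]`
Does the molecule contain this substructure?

The pattern [NX3;H0]([#6])([#6])[#6] describes a trivalent nitrogen with no H, bonded to three carbons — a tertiary amine.
The molecule carries a dimethylamino group (-N(CH3)2), whose atoms satisfy every constraint of the query, so the pattern matches.

Yes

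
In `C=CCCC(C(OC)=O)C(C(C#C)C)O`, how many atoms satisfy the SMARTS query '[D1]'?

6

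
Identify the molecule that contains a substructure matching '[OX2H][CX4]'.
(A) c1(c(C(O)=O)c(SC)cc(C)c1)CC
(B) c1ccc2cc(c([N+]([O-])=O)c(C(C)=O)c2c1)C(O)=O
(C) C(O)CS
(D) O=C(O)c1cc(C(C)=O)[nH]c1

[OX2H][CX4] describes a hydroxyl oxygen bound to an sp3 (X4) carbon (an aliphatic alcohol).
(A) has a carboxylic acid group (-C(=O)OH) but the -OH is on a CX3 carbonyl carbon, not a CX4 carbon.
(B) has a carboxylic acid group (-C(=O)OH) but the -OH is on a CX3 carbonyl carbon, not a CX4 carbon.
(C) contains a hydroxyl group (-OH), which satisfies every atom and bond constraint.
(D) has a carboxylic acid group (-C(=O)OH) but the -OH is on a CX3 carbonyl carbon, not a CX4 carbon.
So the answer is (C).

C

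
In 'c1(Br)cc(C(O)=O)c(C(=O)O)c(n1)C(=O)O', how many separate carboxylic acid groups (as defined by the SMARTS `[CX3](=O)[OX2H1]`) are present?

3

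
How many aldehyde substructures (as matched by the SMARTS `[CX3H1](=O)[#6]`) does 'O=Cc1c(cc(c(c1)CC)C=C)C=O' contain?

[CX3H1](=O)[#6] is the SMARTS for an aldehyde: an sp2 carbon with one H, double-bonded to O and single-bonded to carbon.
The molecule carries 2 separate instances of an aldehyde (-CHO) meeting every constraint; each maps to a distinct set of atoms, giving 2 matches.

2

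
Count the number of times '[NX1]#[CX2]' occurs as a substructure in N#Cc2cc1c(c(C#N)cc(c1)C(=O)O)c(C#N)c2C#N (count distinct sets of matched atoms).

[NX1]#[CX2] is the SMARTS for a nitrile: a nitrogen triple-bonded to a two-connected carbon.
The molecule carries 4 separate instances of a nitrile (-C#N) meeting every constraint; each maps to a distinct set of atoms, giving 4 matches.

4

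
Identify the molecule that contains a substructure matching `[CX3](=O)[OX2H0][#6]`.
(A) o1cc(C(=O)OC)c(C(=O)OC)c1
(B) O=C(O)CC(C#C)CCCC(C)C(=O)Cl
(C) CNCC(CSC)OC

A

[CX3](=O)[OX2H0][#6] describes a carbonyl carbon bonded to an oxygen that is itself bonded to carbon (no H on that O) (an ester).
(A) contains a methyl-ester group (-C(=O)OCH3), which satisfies every atom and bond constraint.
(B) has a carboxylic acid group (-C(=O)OH) but the singly-bonded O carries H (OX2H1, not H0).
(C) has a methoxy ether (-OCH3) but the ether oxygen is not adjacent to a C=O carbon.
So the answer is (A).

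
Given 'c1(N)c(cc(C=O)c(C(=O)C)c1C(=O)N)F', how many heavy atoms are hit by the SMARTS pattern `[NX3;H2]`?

The query [NX3;H2] means: aliphatic N with 3 total connections, two of them H — an -NH2 nitrogen (amine or amide).
Check the 16 heavy atoms by environment: 1× c (aromatic, H1, X3) → no; 5× c (aromatic, H0, X3) → no; 2× N (H2, X3) → match; 1× C (H1, X3) → no; 3× O (H0, X1) → no; 2× C (H0, X3) → no; 1× C (H3, X4) → no; 1× F (H0, X1) → no.
That gives 2 matching atoms.

2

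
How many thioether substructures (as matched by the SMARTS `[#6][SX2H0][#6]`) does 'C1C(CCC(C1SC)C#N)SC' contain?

2

[#6][SX2H0][#6] is the SMARTS for a thioether: an aliphatic sulfur bridging two carbons with no H on the sulfur.
The molecule carries 2 separate instances of a methylthio ether (-SCH3) meeting every constraint; each maps to a distinct set of atoms, giving 2 matches.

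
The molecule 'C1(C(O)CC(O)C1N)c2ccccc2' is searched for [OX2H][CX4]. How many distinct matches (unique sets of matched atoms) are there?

2

[OX2H][CX4] is the SMARTS for an aliphatic alcohol: a hydroxyl oxygen bound to an sp3 (X4) carbon.
The molecule carries 2 separate instances of a hydroxyl group (-OH) meeting every constraint; each maps to a distinct set of atoms, giving 2 matches.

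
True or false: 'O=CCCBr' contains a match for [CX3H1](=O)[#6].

The pattern [CX3H1](=O)[#6] describes an sp2 carbon with one H, double-bonded to O and single-bonded to carbon — an aldehyde.
The molecule carries an aldehyde (-CHO), whose atoms satisfy every constraint of the query, so the pattern matches.

True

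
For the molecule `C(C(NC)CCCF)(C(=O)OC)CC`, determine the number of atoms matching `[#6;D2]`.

4

Check the 14 heavy atoms by environment: 3× C (D1) → no; 4× C (D2) → match; 3× C (D3) → no; 1× N (D2) → no; 1× F (D1) → no; 1× O (D1) → no; 1× O (D2) → no.
That gives 4 matching atoms.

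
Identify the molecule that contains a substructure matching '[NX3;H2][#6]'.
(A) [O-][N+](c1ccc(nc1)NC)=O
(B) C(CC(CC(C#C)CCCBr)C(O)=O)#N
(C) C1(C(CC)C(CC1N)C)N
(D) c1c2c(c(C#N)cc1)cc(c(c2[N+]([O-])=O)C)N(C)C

[NX3;H2][#6] describes a trivalent nitrogen with two H attached to carbon (a primary amine).
(A) has an N-methylamino group (-NHCH3) but the nitrogen bears two carbons and only one H (H1), not H2.
(B) has a nitrile (-C#N) but the nitrogen is NX1 (triple-bonded), not NX3 with two H.
(C) contains a primary amino group (-NH2), which satisfies every atom and bond constraint.
(D) has a nitro group (-[N+](=O)[O-]) but the nitrogen is [N+] with no H, not NX3H2.
So the answer is (C).

C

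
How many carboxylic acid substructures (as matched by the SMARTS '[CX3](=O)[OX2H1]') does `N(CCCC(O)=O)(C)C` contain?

[CX3](=O)[OX2H1] is the SMARTS for a carboxylic acid: an sp2 carbon double-bonded to O and single-bonded to an -OH oxygen.
Exactly one fragment in the molecule meets all constraints, giving 1 match.

1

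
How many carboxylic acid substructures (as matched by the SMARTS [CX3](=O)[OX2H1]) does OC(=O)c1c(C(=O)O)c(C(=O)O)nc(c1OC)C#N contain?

[CX3](=O)[OX2H1] is the SMARTS for a carboxylic acid: an sp2 carbon double-bonded to O and single-bonded to an -OH oxygen.
The molecule carries 3 separate instances of a carboxylic acid group (-C(=O)OH) meeting every constraint; each maps to a distinct set of atoms, giving 3 matches.

3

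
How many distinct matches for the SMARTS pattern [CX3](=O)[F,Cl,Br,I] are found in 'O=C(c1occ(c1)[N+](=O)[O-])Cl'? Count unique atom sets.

1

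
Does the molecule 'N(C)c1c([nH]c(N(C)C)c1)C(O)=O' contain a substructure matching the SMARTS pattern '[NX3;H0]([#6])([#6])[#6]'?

Yes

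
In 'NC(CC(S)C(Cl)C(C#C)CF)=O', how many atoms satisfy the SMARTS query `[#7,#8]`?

The query [#7,#8] means: nitrogen or oxygen (comma = OR).
Check the 13 heavy atoms by environment: 8× C → no; 1× O → match; 1× N → match; 1× S → no; 1× F → no; 1× Cl → no.
Summing the matching environments: 1 + 1 = 2 matching atoms.

2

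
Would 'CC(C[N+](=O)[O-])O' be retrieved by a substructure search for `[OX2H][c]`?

No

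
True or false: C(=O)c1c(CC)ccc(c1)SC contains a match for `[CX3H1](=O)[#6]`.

True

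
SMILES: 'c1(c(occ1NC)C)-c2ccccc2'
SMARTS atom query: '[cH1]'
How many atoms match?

The query [cH1] means: aromatic carbon bearing exactly one hydrogen.
Check the 14 heavy atoms by environment: 1× o (aromatic, H0) → no; 6× c (aromatic, H1) → match; 4× c (aromatic, H0) → no; 1× N (H1) → no; 2× C (H3) → no.
That gives 6 matching atoms.

6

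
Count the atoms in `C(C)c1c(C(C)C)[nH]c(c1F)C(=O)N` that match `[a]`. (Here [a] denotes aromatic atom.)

Check the 14 heavy atoms by environment: 1× n (aromatic) → match; 4× c (aromatic) → match; 6× C → no; 1× F → no; 1× O → no; 1× N → no.
Summing the matching environments: 1 + 4 = 5 matching atoms.

5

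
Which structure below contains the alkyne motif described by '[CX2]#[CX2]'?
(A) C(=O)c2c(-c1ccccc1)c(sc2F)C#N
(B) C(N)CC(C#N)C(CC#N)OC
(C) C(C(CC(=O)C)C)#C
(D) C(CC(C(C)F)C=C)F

C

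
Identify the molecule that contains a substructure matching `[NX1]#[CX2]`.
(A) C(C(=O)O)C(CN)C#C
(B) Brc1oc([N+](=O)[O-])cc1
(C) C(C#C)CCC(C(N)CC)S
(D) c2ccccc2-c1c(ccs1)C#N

D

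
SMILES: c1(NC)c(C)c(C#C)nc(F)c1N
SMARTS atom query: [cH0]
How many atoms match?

Check the 13 heavy atoms by environment: 1× n (aromatic, H0) → no; 5× c (aromatic, H0) → match; 1× N (H1) → no; 2× C (H3) → no; 1× F (H0) → no; 1× N (H2) → no; 1× C (H0) → no; 1× C (H1) → no.
That gives 5 matching atoms.

5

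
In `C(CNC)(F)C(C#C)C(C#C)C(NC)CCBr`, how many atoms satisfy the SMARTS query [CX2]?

The query [CX2] means: C with X2: aliphatic carbon with exactly 2 total connections.
Check the 17 heavy atoms by environment: 9× C (X4) → no; 1× Br (X1) → no; 2× N (X3) → no; 4× C (X2) → match; 1× F (X1) → no.
That gives 4 matching atoms.

4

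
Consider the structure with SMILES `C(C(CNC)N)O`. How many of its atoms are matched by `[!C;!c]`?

The query [!C;!c] means: neither aliphatic nor aromatic carbon — same as [!#6].
Check the 7 heavy atoms by environment: 4× C → no; 2× N → match; 1× O → match.
Summing the matching environments: 2 + 1 = 3 matching atoms.

3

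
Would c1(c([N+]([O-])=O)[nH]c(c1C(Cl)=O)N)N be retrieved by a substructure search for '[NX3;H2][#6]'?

Yes

The pattern [NX3;H2][#6] describes a trivalent nitrogen with two H attached to carbon — a primary amine.
The molecule carries a primary amino group (-NH2), whose atoms satisfy every constraint of the query, so the pattern matches.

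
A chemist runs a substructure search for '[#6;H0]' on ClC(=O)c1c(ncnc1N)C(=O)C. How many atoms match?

5

The query [#6;H0] means: any carbon with no attached hydrogen.
Check the 13 heavy atoms by environment: 2× n (aromatic, H0) → no; 1× c (aromatic, H1) → no; 3× c (aromatic, H0) → match; 2× C (H0) → match; 2× O (H0) → no; 1× Cl (H0) → no; 1× C (H3) → no; 1× N (H2) → no.
Summing the matching environments: 3 + 2 = 5 matching atoms.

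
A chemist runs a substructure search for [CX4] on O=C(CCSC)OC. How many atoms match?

4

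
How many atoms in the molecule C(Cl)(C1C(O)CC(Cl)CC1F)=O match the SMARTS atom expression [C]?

7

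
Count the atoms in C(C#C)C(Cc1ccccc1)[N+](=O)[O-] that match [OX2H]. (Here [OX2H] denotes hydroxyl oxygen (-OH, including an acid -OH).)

0

The query [OX2H] means: aliphatic oxygen with two connections, one of which is H — an -OH oxygen.
Check the 14 heavy atoms by environment: 2× C (H2, X4) → no; 1× C (H1, X4) → no; 1× c (aromatic, H0, X3) → no; 5× c (aromatic, H1, X3) → no; 1× N (charge +1, H0, X3) → no; 1× O (charge -1, H0, X1) → no; 1× O (H0, X1) → no; 1× C (H0, X2) → no; 1× C (H1, X2) → no.
No environment satisfies the query, so 0 matching atoms.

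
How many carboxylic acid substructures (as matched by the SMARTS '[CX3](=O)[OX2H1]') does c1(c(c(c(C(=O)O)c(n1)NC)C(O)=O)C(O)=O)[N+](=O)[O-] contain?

3

[CX3](=O)[OX2H1] is the SMARTS for a carboxylic acid: an sp2 carbon double-bonded to O and single-bonded to an -OH oxygen.
The molecule carries 3 separate instances of a carboxylic acid group (-C(=O)OH) meeting every constraint; each maps to a distinct set of atoms, giving 3 matches.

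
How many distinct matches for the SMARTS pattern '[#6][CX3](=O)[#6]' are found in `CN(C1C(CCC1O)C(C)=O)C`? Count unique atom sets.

[#6][CX3](=O)[#6] is the SMARTS for a ketone: a carbonyl carbon (no H) flanked by two carbons.
Exactly one fragment in the molecule meets all constraints, giving 1 match.

1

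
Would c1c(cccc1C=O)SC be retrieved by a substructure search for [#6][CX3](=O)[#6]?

No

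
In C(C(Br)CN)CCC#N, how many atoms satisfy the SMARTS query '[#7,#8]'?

The query [#7,#8] means: nitrogen or oxygen (comma = OR).
Check the 9 heavy atoms by environment: 6× C → no; 2× N → match; 1× Br → no.
That gives 2 matching atoms.

2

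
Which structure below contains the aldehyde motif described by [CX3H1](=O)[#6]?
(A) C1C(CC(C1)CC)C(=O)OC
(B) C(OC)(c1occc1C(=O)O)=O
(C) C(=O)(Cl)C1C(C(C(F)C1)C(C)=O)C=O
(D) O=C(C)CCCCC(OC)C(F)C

C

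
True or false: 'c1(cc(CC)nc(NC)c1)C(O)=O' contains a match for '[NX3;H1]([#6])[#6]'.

True

The pattern [NX3;H1]([#6])[#6] describes a trivalent nitrogen with one H, bonded to two carbons — a secondary amine.
The molecule carries an N-methylamino group (-NHCH3), whose atoms satisfy every constraint of the query, so the pattern matches.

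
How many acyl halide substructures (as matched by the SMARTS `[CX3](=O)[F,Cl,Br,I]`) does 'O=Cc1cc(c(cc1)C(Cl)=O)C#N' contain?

1

[CX3](=O)[F,Cl,Br,I] is the SMARTS for an acyl halide: a carbonyl carbon bonded to a halogen.
Exactly one fragment in the molecule meets all constraints, giving 1 match.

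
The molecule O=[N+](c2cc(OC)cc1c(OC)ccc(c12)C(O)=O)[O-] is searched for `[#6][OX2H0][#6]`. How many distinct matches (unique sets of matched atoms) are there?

2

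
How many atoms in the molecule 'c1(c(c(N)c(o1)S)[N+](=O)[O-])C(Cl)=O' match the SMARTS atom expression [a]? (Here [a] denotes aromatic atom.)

5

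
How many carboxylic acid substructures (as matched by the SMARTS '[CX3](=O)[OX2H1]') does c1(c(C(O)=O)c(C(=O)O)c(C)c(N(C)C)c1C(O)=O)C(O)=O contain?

[CX3](=O)[OX2H1] is the SMARTS for a carboxylic acid: an sp2 carbon double-bonded to O and single-bonded to an -OH oxygen.
The molecule carries 4 separate instances of a carboxylic acid group (-C(=O)OH) meeting every constraint; each maps to a distinct set of atoms, giving 4 matches.

4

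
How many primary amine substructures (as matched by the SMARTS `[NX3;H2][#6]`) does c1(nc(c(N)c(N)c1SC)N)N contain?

4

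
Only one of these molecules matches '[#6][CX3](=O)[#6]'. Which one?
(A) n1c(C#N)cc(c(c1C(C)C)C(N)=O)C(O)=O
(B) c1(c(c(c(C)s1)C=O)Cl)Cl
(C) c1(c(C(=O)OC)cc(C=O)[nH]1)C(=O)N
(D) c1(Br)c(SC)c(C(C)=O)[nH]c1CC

[#6][CX3](=O)[#6] describes a carbonyl carbon (no H) flanked by two carbons (a ketone).
(A) has a carboxylic acid group (-C(=O)OH) but one neighbour of the carbonyl carbon is O, not C.
(B) has an aldehyde (-CHO) but the carbonyl carbon has H1, so it is not flanked by two carbons.
(C) has an aldehyde (-CHO) but the carbonyl carbon has H1, so it is not flanked by two carbons.
(D) contains an acetyl/ketone group (-C(=O)CH3), which satisfies every atom and bond constraint.
So the answer is (D).

D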